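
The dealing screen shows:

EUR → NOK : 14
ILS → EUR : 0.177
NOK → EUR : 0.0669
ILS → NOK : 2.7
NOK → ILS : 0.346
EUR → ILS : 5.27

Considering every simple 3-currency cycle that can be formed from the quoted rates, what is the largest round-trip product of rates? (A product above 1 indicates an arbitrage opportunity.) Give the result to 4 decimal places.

ILS→NOK→EUR→ILS: 2.7 × 0.0669 × 5.27 = 0.95192
ILS→EUR→NOK→ILS: 0.177 × 14 × 0.346 = 0.85739
Maximum is ILS→NOK→EUR→ILS at 0.9519; no arbitrage — every cycle loses value.

0.9519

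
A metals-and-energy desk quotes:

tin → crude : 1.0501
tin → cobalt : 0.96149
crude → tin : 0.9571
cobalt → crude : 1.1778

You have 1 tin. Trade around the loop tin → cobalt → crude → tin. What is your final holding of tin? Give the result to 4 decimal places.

1.0839

1 tin × 0.96149 = 0.96149 cobalt
0.96149 cobalt × 1.1778 = 1.132442922 crude
1.132442922 crude × 0.9571 = 1.0838611206462 tin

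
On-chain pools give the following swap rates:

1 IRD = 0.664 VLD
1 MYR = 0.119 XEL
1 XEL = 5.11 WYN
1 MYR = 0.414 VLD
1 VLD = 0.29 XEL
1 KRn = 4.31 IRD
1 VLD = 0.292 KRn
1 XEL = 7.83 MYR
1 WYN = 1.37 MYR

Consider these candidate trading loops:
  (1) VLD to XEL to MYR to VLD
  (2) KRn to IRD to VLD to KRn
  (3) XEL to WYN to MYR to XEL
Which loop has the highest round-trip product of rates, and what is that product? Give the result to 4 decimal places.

(1) 0.29 × 7.83 × 0.414 = 0.94007
(2) 4.31 × 0.664 × 0.292 = 0.83566
(3) 5.11 × 1.37 × 0.119 = 0.83308
Highest is cycle (1) at 0.9401 (≤1, no arbitrage).

0.9401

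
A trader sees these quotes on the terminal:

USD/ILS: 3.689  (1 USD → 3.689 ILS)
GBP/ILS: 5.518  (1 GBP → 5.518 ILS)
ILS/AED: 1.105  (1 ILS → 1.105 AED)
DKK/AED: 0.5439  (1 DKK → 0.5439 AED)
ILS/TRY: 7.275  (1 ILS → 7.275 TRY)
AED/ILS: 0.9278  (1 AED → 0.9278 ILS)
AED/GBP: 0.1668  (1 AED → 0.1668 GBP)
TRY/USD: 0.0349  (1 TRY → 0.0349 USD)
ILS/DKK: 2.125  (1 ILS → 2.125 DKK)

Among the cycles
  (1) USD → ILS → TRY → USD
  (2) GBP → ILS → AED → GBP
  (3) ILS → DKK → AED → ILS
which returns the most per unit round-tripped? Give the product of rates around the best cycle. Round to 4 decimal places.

1.0723

(1) 3.689 × 7.275 × 0.0349 = 0.93663
(2) 5.518 × 1.105 × 0.1668 = 1.01704
(3) 2.125 × 0.5439 × 0.9278 = 1.07234
Highest is cycle (3) at 1.0723 (>1, arbitrage).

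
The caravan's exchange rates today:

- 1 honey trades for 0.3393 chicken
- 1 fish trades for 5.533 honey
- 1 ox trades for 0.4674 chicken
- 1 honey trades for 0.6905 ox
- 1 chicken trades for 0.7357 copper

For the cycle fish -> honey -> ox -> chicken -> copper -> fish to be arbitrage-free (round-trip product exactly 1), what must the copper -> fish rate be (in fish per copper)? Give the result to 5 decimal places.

0.76118

Known legs of the cycle: 5.533 × 0.6905 × 0.4674 × 0.7357 = 1.31375329180557
For no arbitrage the full-cycle product must be 1, so the missing rate is 1 / 1.31375329180557 ≈ 0.7611779.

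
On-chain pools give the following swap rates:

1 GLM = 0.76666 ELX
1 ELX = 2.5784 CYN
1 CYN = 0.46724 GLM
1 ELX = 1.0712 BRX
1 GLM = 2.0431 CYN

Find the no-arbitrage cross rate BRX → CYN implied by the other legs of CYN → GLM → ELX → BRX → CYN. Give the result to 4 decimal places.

Known legs of the cycle: 0.46724 × 0.76666 × 1.0712 = 0.38371907075008
For no arbitrage the full-cycle product must be 1, so the missing rate is 1 / 0.38371907075008 ≈ 2.606073.

2.6061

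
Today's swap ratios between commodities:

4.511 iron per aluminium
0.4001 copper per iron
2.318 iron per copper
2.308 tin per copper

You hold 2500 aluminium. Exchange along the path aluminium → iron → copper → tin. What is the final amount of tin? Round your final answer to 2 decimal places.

2500 aluminium × 4.511 = 11277.5 iron
11277.5 iron × 0.4001 = 4512.12775 copper
4512.12775 copper × 2.308 = 10413.990847 tin

10413.99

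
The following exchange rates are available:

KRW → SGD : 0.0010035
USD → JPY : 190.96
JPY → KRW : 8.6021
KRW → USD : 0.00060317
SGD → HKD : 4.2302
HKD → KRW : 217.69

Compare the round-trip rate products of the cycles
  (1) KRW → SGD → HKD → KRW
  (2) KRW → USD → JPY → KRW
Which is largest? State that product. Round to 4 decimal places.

0.9908

(1) 0.0010035 × 4.2302 × 217.69 = 0.92410
(2) 0.00060317 × 190.96 × 8.6021 = 0.99080
Highest is cycle (2) at 0.9908 (≤1, no arbitrage).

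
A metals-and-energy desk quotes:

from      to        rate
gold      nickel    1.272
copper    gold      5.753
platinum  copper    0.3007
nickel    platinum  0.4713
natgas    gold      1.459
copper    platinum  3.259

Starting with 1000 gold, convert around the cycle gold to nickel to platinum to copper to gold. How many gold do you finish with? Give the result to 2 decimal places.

1000 gold × 1.272 = 1272 nickel
1272 nickel × 0.4713 = 599.4936 platinum
599.4936 platinum × 0.3007 = 180.26772552 copper
180.26772552 copper × 5.753 = 1037.08022491656 gold

1037.08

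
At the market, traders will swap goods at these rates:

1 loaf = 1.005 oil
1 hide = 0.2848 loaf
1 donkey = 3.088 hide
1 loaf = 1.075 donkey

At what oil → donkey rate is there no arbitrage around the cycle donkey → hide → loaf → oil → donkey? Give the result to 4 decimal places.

1.1314

Known legs of the cycle: 3.088 × 0.2848 × 1.005 = 0.883859712
For no arbitrage the full-cycle product must be 1, so the missing rate is 1 / 0.883859712 ≈ 1.131401.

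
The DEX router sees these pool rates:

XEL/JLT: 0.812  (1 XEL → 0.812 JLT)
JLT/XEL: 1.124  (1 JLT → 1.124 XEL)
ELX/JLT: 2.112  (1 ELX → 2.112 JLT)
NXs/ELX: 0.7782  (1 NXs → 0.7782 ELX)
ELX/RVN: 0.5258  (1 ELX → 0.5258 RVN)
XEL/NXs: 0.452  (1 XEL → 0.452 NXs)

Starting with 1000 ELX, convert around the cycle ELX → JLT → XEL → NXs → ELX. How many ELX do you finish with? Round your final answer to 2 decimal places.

835.01

1000 ELX × 2.112 = 2112 JLT
2112 JLT × 1.124 = 2373.888 XEL
2373.888 XEL × 0.452 = 1072.997376 NXs
1072.997376 NXs × 0.7782 = 835.0065580032 ELX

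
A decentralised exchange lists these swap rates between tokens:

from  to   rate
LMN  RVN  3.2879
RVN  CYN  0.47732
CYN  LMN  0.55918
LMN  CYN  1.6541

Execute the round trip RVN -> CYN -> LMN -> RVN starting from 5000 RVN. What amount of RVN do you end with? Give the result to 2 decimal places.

4387.83

5000 RVN × 0.47732 = 2386.6 CYN
2386.6 CYN × 0.55918 = 1334.538988 LMN
1334.538988 LMN × 3.2879 = 4387.8307386452 RVN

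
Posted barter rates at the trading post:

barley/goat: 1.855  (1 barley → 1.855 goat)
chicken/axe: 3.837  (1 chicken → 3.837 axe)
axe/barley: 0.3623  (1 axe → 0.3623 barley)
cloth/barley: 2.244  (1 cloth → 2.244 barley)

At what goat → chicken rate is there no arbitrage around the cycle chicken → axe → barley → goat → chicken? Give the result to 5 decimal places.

0.38779

Known legs of the cycle: 3.837 × 0.3623 × 1.855 = 2.5787191605
For no arbitrage the full-cycle product must be 1, so the missing rate is 1 / 2.5787191605 ≈ 0.3877894.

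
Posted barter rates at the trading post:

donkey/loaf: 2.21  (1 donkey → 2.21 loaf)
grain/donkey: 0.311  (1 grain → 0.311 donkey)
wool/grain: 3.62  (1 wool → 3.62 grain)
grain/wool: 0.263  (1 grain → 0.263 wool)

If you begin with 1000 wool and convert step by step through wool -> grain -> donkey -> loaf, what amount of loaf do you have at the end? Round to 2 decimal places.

1000 wool × 3.62 = 3620 grain
3620 grain × 0.311 = 1125.82 donkey
1125.82 donkey × 2.21 = 2488.0622 loaf

2488.06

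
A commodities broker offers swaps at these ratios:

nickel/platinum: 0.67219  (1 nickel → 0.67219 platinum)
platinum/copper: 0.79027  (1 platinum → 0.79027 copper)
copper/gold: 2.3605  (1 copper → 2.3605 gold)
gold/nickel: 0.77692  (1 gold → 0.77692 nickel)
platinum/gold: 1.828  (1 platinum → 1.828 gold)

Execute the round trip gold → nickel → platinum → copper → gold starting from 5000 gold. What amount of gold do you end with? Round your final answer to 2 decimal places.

4871.00

5000 gold × 0.77692 = 3884.6 nickel
3884.6 nickel × 0.67219 = 2611.189274 platinum
2611.189274 platinum × 0.79027 = 2063.54454756398 copper
2063.54454756398 copper × 2.3605 = 4870.99690452477479 gold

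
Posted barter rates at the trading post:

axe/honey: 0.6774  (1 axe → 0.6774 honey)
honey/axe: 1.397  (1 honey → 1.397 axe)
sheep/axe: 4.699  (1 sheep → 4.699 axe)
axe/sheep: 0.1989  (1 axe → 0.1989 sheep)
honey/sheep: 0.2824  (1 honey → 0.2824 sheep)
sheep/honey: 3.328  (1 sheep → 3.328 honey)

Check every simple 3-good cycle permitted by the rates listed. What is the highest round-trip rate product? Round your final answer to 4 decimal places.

axe→sheep→honey→axe: 0.1989 × 3.328 × 1.397 = 0.92473
axe→honey→sheep→axe: 0.6774 × 0.2824 × 4.699 = 0.89891
Maximum is axe→sheep→honey→axe at 0.9247; no arbitrage — every cycle loses value.

0.9247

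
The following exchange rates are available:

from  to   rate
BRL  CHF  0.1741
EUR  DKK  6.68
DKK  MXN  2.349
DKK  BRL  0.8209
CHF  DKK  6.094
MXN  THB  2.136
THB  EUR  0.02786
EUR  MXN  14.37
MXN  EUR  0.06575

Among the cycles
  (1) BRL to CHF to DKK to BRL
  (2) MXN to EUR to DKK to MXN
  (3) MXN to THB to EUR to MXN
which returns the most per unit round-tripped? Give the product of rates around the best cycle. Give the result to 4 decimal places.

1.0317

(1) 0.1741 × 6.094 × 0.8209 = 0.87095
(2) 0.06575 × 6.68 × 2.349 = 1.03170
(3) 2.136 × 0.02786 × 14.37 = 0.85514
Highest is cycle (2) at 1.0317 (>1, arbitrage).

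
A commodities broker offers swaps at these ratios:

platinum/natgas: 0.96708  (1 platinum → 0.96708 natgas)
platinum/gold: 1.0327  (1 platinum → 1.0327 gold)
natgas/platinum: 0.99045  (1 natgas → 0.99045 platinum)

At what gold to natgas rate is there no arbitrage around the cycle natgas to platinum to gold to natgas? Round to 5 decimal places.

0.97767

Known legs of the cycle: 0.99045 × 1.0327 = 1.022837715
For no arbitrage the full-cycle product must be 1, so the missing rate is 1 / 1.022837715 ≈ 0.9776722.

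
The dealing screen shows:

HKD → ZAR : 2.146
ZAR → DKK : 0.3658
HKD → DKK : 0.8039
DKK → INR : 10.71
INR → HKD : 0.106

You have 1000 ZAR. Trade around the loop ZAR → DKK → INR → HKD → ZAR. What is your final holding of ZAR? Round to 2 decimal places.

1000 ZAR × 0.3658 = 365.8 DKK
365.8 DKK × 10.71 = 3917.718 INR
3917.718 INR × 0.106 = 415.278108 HKD
415.278108 HKD × 2.146 = 891.186819768 ZAR

891.19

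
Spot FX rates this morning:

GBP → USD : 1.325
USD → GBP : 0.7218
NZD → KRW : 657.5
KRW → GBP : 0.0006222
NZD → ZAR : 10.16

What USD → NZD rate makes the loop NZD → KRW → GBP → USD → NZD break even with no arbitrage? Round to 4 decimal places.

Known legs of the cycle: 657.5 × 0.0006222 × 1.325 = 0.5420528625
For no arbitrage the full-cycle product must be 1, so the missing rate is 1 / 0.5420528625 ≈ 1.844839.

1.8448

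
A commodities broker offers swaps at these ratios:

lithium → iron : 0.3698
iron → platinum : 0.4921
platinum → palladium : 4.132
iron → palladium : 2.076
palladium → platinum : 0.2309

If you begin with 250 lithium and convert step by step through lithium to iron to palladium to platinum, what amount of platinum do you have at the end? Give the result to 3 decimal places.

44.316

250 lithium × 0.3698 = 92.45 iron
92.45 iron × 2.076 = 191.9262 palladium
191.9262 palladium × 0.2309 = 44.31575958 platinum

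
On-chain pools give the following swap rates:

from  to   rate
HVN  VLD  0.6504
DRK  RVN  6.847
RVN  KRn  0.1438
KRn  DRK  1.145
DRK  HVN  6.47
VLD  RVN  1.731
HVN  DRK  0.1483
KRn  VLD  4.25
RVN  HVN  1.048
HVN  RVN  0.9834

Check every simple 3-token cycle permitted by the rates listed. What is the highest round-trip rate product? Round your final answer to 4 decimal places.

VLD→RVN→HVN→VLD: 1.731 × 1.048 × 0.6504 = 1.17988
DRK→RVN→KRn→DRK: 6.847 × 0.1438 × 1.145 = 1.12737
DRK→RVN→HVN→DRK: 6.847 × 1.048 × 0.1483 = 1.06415
VLD→RVN→KRn→VLD: 1.731 × 0.1438 × 4.25 = 1.05790
Maximum is VLD→RVN→HVN→VLD at 1.1799; arbitrage exists.

1.1799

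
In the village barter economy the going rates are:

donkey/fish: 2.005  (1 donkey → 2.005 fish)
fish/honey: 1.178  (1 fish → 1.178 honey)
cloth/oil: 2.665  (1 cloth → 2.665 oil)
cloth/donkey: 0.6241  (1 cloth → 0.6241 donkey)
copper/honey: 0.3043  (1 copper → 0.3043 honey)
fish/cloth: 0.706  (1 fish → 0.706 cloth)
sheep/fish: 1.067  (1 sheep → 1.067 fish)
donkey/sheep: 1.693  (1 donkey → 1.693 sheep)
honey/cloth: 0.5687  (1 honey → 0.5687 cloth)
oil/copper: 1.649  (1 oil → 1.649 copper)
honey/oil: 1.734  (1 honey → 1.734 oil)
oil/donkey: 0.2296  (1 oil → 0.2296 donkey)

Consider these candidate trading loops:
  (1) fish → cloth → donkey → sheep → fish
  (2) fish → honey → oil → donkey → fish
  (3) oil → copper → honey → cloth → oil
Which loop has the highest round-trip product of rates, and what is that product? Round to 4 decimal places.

0.9403

(1) 0.706 × 0.6241 × 1.693 × 1.067 = 0.79594
(2) 1.178 × 1.734 × 0.2296 × 2.005 = 0.94033
(3) 1.649 × 0.3043 × 0.5687 × 2.665 = 0.76051
Highest is cycle (2) at 0.9403 (≤1, no arbitrage).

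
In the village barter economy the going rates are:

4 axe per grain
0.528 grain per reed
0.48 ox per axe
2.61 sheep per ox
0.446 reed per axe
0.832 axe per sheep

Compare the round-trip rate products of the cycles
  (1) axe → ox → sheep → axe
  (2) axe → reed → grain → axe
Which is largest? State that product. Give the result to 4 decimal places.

1.0423

(1) 0.48 × 2.61 × 0.832 = 1.04233
(2) 0.446 × 0.528 × 4 = 0.94195
Highest is cycle (1) at 1.0423 (>1, arbitrage).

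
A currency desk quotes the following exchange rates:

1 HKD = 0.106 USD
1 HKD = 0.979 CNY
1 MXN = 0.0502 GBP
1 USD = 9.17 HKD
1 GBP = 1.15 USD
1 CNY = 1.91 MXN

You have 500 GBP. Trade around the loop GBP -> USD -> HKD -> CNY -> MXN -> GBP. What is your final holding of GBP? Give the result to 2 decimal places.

494.95

500 GBP × 1.15 = 575 USD
575 USD × 9.17 = 5272.75 HKD
5272.75 HKD × 0.979 = 5162.02225 CNY
5162.02225 CNY × 1.91 = 9859.4624975 MXN
9859.4624975 MXN × 0.0502 = 494.9450173745 GBP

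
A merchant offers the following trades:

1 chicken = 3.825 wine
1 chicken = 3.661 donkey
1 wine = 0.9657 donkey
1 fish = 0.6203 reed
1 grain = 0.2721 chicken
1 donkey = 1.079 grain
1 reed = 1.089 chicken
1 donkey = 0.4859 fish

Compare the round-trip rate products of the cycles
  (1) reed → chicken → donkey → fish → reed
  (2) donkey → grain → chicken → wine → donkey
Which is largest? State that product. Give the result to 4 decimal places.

1.2016

(1) 1.089 × 3.661 × 0.4859 × 0.6203 = 1.20165
(2) 1.079 × 0.2721 × 3.825 × 0.9657 = 1.08449
Highest is cycle (1) at 1.2016 (>1, arbitrage).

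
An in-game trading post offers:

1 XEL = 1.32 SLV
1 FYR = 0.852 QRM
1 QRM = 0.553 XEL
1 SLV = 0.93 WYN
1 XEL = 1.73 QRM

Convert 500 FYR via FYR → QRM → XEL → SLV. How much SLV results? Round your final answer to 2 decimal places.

310.96

500 FYR × 0.852 = 426 QRM
426 QRM × 0.553 = 235.578 XEL
235.578 XEL × 1.32 = 310.96296 SLV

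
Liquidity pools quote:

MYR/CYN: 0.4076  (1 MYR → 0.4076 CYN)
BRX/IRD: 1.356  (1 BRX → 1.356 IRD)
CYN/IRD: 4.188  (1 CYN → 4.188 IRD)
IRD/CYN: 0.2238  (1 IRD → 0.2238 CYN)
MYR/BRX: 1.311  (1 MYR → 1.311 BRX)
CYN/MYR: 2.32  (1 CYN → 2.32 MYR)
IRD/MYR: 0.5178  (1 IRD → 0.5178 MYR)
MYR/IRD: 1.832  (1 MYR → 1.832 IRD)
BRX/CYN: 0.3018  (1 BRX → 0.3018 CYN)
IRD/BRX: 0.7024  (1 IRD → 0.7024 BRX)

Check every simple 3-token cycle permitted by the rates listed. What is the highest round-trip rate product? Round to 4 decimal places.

IRD→CYN→MYR→IRD: 0.2238 × 2.32 × 1.832 = 0.95120
BRX→IRD→MYR→BRX: 1.356 × 0.5178 × 1.311 = 0.92050
BRX→CYN→MYR→BRX: 0.3018 × 2.32 × 1.311 = 0.91793
BRX→CYN→IRD→BRX: 0.3018 × 4.188 × 0.7024 = 0.88779
IRD→MYR→CYN→IRD: 0.5178 × 0.4076 × 4.188 = 0.88390
Maximum is IRD→CYN→MYR→IRD at 0.9512; no arbitrage — every cycle loses value.

0.9512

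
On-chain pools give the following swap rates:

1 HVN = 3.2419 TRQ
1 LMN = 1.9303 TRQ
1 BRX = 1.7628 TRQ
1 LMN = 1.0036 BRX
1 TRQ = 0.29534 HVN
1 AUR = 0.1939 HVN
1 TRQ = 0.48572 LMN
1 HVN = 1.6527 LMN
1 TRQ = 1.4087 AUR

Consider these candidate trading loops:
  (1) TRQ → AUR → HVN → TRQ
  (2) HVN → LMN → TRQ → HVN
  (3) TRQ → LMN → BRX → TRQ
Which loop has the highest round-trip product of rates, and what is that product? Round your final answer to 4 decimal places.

0.9422

(1) 1.4087 × 0.1939 × 3.2419 = 0.88552
(2) 1.6527 × 1.9303 × 0.29534 = 0.94220
(3) 0.48572 × 1.0036 × 1.7628 = 0.85931
Highest is cycle (2) at 0.9422 (≤1, no arbitrage).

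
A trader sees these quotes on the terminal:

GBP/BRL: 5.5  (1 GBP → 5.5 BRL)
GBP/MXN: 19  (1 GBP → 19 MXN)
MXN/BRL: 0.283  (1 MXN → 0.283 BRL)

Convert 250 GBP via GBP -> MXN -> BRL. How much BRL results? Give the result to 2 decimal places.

250 GBP × 19 = 4750 MXN
4750 MXN × 0.283 = 1344.25 BRL

1344.25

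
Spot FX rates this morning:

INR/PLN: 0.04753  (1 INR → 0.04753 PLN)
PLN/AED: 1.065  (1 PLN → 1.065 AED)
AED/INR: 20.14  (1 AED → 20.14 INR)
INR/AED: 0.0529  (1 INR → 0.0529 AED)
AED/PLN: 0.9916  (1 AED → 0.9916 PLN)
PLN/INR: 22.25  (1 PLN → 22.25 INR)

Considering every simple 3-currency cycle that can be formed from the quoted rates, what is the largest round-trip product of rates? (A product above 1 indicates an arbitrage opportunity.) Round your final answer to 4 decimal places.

1.1671

INR→AED→PLN→INR: 0.0529 × 0.9916 × 22.25 = 1.16714
INR→PLN→AED→INR: 0.04753 × 1.065 × 20.14 = 1.01948
Maximum is INR→AED→PLN→INR at 1.1671; arbitrage exists.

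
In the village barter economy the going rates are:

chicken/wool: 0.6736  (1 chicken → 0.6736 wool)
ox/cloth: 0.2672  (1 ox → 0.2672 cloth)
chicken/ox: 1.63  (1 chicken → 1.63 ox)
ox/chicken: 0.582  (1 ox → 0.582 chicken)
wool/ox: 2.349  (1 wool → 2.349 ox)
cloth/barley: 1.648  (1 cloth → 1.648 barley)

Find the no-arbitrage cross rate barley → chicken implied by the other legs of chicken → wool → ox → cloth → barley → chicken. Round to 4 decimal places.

1.4352

Known legs of the cycle: 0.6736 × 2.349 × 0.2672 × 1.648 = 0.69675285417984
For no arbitrage the full-cycle product must be 1, so the missing rate is 1 / 0.69675285417984 ≈ 1.435229.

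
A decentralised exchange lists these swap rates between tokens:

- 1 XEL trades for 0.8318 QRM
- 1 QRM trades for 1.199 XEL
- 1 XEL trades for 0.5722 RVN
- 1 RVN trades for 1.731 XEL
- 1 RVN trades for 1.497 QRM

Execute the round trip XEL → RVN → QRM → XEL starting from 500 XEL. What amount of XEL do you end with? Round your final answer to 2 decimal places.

500 XEL × 0.5722 = 286.1 RVN
286.1 RVN × 1.497 = 428.2917 QRM
428.2917 QRM × 1.199 = 513.5217483 XEL

513.52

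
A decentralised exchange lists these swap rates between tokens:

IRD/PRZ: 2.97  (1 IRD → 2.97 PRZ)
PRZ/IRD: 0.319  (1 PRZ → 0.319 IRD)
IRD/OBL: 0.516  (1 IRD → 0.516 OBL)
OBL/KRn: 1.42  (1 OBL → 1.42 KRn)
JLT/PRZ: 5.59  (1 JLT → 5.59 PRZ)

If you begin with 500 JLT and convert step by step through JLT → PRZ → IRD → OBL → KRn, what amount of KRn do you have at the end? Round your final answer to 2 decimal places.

653.30

500 JLT × 5.59 = 2795 PRZ
2795 PRZ × 0.319 = 891.605 IRD
891.605 IRD × 0.516 = 460.06818 OBL
460.06818 OBL × 1.42 = 653.2968156 KRn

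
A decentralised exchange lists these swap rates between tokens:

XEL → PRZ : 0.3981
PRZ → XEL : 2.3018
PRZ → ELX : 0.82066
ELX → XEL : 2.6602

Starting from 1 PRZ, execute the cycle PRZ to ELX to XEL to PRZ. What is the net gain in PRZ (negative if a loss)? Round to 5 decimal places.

1 PRZ × 0.82066 = 0.82066 ELX
0.82066 ELX × 2.6602 = 2.183119732 XEL
2.183119732 XEL × 0.3981 = 0.8690999653092 PRZ
Net change: 0.8690999653092 − 1 = -0.1309000346908 PRZ

-0.13090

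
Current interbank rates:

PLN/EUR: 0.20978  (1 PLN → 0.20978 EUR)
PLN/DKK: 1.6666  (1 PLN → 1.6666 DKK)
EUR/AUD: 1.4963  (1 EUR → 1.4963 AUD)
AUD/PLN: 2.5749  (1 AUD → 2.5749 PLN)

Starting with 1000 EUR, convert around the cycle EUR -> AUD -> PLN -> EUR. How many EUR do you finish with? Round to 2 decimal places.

808.25

1000 EUR × 1.4963 = 1496.3 AUD
1496.3 AUD × 2.5749 = 3852.82287 PLN
3852.82287 PLN × 0.20978 = 808.2451816686 EUR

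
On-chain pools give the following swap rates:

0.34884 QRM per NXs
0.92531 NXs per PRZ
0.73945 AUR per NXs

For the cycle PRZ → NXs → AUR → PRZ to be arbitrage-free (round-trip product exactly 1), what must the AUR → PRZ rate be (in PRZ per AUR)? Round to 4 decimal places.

1.4615

Known legs of the cycle: 0.92531 × 0.73945 = 0.6842204795
For no arbitrage the full-cycle product must be 1, so the missing rate is 1 / 0.6842204795 ≈ 1.461517.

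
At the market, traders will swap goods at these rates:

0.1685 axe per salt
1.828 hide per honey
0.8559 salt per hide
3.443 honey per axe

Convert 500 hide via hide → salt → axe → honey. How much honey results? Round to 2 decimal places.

248.27

500 hide × 0.8559 = 427.95 salt
427.95 salt × 0.1685 = 72.109575 axe
72.109575 axe × 3.443 = 248.273266725 honey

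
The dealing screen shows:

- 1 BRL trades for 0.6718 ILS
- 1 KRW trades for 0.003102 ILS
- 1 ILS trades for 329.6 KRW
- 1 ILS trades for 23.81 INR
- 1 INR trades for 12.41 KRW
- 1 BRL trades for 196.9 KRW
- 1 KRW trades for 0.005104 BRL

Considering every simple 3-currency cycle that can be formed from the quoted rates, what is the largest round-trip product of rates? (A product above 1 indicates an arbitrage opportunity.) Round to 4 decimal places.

KRW→BRL→ILS→KRW: 0.005104 × 0.6718 × 329.6 = 1.13015
INR→KRW→ILS→INR: 12.41 × 0.003102 × 23.81 = 0.91659
Maximum is KRW→BRL→ILS→KRW at 1.1302; arbitrage exists.

1.1302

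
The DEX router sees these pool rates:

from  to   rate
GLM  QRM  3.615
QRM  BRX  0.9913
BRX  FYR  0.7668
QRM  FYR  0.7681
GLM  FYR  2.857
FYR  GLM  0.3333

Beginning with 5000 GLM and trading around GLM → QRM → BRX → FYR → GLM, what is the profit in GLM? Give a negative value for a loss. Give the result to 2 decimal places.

5000 GLM × 3.615 = 18075 QRM
18075 QRM × 0.9913 = 17917.7475 BRX
17917.7475 BRX × 0.7668 = 13739.328783 FYR
13739.328783 FYR × 0.3333 = 4579.3182833739 GLM
Net change: 4579.3182833739 − 5000 = -420.6817166261 GLM

-420.68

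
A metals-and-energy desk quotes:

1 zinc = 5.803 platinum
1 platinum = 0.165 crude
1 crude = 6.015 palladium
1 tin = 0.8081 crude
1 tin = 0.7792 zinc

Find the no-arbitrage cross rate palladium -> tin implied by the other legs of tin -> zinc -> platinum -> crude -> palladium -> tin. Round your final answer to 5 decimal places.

0.22283

Known legs of the cycle: 0.7792 × 5.803 × 0.165 × 6.015 = 4.48767182556
For no arbitrage the full-cycle product must be 1, so the missing rate is 1 / 4.48767182556 ≈ 0.2228327.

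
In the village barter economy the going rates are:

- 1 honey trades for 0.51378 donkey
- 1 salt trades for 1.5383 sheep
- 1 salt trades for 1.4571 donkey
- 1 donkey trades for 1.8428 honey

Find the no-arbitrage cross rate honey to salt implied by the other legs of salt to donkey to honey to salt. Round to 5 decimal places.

0.37242

Known legs of the cycle: 1.4571 × 1.8428 = 2.68514388
For no arbitrage the full-cycle product must be 1, so the missing rate is 1 / 2.68514388 ≈ 0.3724195.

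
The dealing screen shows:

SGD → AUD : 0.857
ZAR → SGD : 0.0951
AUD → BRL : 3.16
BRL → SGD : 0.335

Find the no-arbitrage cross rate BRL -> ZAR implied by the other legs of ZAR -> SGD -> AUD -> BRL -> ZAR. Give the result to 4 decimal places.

3.8829

Known legs of the cycle: 0.0951 × 0.857 × 3.16 = 0.257542212
For no arbitrage the full-cycle product must be 1, so the missing rate is 1 / 0.257542212 ≈ 3.882859.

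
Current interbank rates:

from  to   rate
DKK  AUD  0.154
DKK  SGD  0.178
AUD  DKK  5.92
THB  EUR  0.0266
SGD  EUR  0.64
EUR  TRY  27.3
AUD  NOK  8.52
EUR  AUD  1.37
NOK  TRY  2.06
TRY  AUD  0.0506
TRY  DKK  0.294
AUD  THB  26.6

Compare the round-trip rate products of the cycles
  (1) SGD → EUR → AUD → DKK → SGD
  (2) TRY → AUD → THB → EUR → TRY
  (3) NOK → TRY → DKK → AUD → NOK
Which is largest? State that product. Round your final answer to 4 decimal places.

(1) 0.64 × 1.37 × 5.92 × 0.178 = 0.92394
(2) 0.0506 × 26.6 × 0.0266 × 27.3 = 0.97741
(3) 2.06 × 0.294 × 0.154 × 8.52 = 0.79465
Highest is cycle (2) at 0.9774 (≤1, no arbitrage).

0.9774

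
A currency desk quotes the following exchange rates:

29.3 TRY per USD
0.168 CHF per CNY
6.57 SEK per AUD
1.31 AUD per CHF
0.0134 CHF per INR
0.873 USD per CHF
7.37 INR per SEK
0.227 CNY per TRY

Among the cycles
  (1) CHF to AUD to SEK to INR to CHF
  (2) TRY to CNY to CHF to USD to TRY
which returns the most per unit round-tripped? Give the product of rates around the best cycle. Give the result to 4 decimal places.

0.9755

(1) 1.31 × 6.57 × 7.37 × 0.0134 = 0.84998
(2) 0.227 × 0.168 × 0.873 × 29.3 = 0.97548
Highest is cycle (2) at 0.9755 (≤1, no arbitrage).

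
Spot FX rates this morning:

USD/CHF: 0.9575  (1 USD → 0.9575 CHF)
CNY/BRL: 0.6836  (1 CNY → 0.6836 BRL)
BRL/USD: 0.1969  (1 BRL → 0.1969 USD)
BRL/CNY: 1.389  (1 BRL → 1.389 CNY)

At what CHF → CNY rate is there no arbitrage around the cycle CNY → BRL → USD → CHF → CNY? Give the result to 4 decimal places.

Known legs of the cycle: 0.6836 × 0.1969 × 0.9575 = 0.1288803043
For no arbitrage the full-cycle product must be 1, so the missing rate is 1 / 0.1288803043 ≈ 7.759137.

7.7591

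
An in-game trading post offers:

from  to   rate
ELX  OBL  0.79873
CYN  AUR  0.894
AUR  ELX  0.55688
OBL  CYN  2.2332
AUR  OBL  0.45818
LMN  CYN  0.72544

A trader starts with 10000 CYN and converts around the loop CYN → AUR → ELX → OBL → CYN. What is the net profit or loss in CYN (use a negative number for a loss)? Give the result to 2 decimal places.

10000 CYN × 0.894 = 8940 AUR
8940 AUR × 0.55688 = 4978.5072 ELX
4978.5072 ELX × 0.79873 = 3976.483055856 OBL
3976.483055856 OBL × 2.2332 = 8880.2819603376192 CYN
Net change: 8880.2819603376192 − 10000 = -1119.7180396623808 CYN

-1119.72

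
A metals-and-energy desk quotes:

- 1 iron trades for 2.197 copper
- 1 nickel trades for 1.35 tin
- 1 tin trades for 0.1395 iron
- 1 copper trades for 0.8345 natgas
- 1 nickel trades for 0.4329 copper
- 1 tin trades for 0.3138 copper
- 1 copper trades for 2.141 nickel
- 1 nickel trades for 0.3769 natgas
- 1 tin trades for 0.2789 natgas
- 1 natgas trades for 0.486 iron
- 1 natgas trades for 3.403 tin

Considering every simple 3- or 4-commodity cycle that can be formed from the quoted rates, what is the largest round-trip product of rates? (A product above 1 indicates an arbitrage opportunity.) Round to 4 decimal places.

0.9070

copper→nickel→tin→copper: 2.141 × 1.35 × 0.3138 = 0.90699
natgas→tin→copper→natgas: 3.403 × 0.3138 × 0.8345 = 0.89113
iron→copper→natgas→iron: 2.197 × 0.8345 × 0.486 = 0.89103
iron→copper→nickel→tin→iron: 2.197 × 2.141 × 1.35 × 0.1395 = 0.88584
iron→copper→natgas→tin→iron: 2.197 × 0.8345 × 3.403 × 0.1395 = 0.87035
natgas→tin→copper→nickel→natgas: 3.403 × 0.3138 × 2.141 × 0.3769 = 0.86170
iron→copper→nickel→natgas→iron: 2.197 × 2.141 × 0.3769 × 0.486 = 0.86161
Maximum is copper→nickel→tin→copper at 0.9070; no arbitrage — every cycle loses value.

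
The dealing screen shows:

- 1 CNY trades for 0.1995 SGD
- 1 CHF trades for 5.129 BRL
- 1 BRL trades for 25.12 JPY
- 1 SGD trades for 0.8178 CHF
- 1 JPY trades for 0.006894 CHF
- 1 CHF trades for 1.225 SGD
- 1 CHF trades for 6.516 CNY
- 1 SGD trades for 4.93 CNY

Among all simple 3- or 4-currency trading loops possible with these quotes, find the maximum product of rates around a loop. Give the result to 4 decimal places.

1.0631

SGD→CHF→CNY→SGD: 0.8178 × 6.516 × 0.1995 = 1.06309
JPY→CHF→BRL→JPY: 0.006894 × 5.129 × 25.12 = 0.88823
Maximum is SGD→CHF→CNY→SGD at 1.0631; arbitrage exists.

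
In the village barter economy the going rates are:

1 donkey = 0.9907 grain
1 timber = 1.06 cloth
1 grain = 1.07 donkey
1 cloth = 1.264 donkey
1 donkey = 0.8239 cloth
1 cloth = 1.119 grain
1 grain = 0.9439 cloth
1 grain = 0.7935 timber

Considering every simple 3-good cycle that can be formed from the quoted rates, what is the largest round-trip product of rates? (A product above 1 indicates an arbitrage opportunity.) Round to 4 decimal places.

donkey→grain→cloth→donkey: 0.9907 × 0.9439 × 1.264 = 1.18199
donkey→cloth→grain→donkey: 0.8239 × 1.119 × 1.07 = 0.98648
cloth→grain→timber→cloth: 1.119 × 0.7935 × 1.06 = 0.94120
Maximum is donkey→grain→cloth→donkey at 1.1820; arbitrage exists.

1.1820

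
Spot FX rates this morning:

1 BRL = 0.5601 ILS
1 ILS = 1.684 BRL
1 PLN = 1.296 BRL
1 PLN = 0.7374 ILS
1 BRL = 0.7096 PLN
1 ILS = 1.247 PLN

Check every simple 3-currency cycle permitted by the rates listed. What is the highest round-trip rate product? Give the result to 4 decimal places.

BRL→ILS→PLN→BRL: 0.5601 × 1.247 × 1.296 = 0.90518
BRL→PLN→ILS→BRL: 0.7096 × 0.7374 × 1.684 = 0.88117
Maximum is BRL→ILS→PLN→BRL at 0.9052; no arbitrage — every cycle loses value.

0.9052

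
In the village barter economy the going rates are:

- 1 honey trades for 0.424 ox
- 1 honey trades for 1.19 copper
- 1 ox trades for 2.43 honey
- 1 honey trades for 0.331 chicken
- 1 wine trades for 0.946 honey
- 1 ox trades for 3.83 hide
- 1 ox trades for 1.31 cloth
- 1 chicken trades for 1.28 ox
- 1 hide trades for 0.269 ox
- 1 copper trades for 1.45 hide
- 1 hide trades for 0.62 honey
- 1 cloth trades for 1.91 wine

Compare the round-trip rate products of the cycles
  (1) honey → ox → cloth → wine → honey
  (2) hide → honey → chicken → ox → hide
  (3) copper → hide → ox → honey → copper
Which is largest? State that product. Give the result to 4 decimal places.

(1) 0.424 × 1.31 × 1.91 × 0.946 = 1.00360
(2) 0.62 × 0.331 × 1.28 × 3.83 = 1.00607
(3) 1.45 × 0.269 × 2.43 × 1.19 = 1.12791
Highest is cycle (3) at 1.1279 (>1, arbitrage).

1.1279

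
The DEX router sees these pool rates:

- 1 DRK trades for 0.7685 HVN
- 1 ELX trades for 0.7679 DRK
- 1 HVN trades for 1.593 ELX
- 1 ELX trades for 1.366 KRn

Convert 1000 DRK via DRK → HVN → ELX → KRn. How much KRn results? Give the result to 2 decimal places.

1672.29

1000 DRK × 0.7685 = 768.5 HVN
768.5 HVN × 1.593 = 1224.2205 ELX
1224.2205 ELX × 1.366 = 1672.285203 KRn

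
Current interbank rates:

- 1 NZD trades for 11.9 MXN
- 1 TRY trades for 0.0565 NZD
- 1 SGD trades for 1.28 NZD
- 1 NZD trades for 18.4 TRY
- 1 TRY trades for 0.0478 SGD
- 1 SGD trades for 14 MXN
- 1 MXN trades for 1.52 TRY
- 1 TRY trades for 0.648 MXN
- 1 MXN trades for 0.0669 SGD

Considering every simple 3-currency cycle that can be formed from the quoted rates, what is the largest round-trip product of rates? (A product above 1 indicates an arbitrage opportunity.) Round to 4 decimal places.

1.1258

SGD→NZD→TRY→SGD: 1.28 × 18.4 × 0.0478 = 1.12579
MXN→TRY→NZD→MXN: 1.52 × 0.0565 × 11.9 = 1.02197
SGD→NZD→MXN→SGD: 1.28 × 11.9 × 0.0669 = 1.01902
SGD→MXN→TRY→SGD: 14 × 1.52 × 0.0478 = 1.01718
Maximum is SGD→NZD→TRY→SGD at 1.1258; arbitrage exists.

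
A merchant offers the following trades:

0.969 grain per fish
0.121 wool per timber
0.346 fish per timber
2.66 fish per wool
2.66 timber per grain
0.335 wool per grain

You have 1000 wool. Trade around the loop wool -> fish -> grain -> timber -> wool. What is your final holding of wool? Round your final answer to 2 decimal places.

829.61

1000 wool × 2.66 = 2660 fish
2660 fish × 0.969 = 2577.54 grain
2577.54 grain × 2.66 = 6856.2564 timber
6856.2564 timber × 0.121 = 829.6070244 wool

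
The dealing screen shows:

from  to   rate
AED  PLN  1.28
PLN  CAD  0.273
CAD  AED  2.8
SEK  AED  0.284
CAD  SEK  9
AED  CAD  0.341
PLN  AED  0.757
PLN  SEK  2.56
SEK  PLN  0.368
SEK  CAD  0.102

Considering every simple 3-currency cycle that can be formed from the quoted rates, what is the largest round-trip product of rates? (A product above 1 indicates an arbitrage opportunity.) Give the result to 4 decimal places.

0.9784

CAD→AED→PLN→CAD: 2.8 × 1.28 × 0.273 = 0.97843
SEK→AED→PLN→SEK: 0.284 × 1.28 × 2.56 = 0.93061
SEK→PLN→CAD→SEK: 0.368 × 0.273 × 9 = 0.90418
SEK→AED→CAD→SEK: 0.284 × 0.341 × 9 = 0.87160
Maximum is CAD→AED→PLN→CAD at 0.9784; no arbitrage — every cycle loses value.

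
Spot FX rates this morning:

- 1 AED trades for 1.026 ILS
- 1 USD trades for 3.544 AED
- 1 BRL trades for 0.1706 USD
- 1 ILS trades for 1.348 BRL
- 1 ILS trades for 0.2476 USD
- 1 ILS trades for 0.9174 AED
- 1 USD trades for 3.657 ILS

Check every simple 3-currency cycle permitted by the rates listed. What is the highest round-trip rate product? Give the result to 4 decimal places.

0.9003

ILS→USD→AED→ILS: 0.2476 × 3.544 × 1.026 = 0.90031
ILS→BRL→USD→ILS: 1.348 × 0.1706 × 3.657 = 0.84100
Maximum is ILS→USD→AED→ILS at 0.9003; no arbitrage — every cycle loses value.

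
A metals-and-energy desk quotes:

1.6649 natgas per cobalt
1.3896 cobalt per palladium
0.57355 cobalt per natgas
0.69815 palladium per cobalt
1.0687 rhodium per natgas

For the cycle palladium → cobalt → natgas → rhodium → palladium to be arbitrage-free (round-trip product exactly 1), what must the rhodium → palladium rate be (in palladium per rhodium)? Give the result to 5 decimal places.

0.40445

Known legs of the cycle: 1.3896 × 1.6649 × 1.0687 = 2.472485584248
For no arbitrage the full-cycle product must be 1, so the missing rate is 1 / 2.472485584248 ≈ 0.4044513.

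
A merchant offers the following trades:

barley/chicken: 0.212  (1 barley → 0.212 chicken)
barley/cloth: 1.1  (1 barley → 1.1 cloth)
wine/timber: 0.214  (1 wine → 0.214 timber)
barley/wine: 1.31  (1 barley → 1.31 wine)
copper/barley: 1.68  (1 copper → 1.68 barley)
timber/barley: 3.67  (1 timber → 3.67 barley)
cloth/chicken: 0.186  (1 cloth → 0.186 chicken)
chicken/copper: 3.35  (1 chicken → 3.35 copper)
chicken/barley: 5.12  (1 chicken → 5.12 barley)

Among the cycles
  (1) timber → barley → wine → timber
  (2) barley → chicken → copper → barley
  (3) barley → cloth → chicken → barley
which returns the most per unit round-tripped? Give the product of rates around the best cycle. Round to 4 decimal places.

1.1931

(1) 3.67 × 1.31 × 0.214 = 1.02885
(2) 0.212 × 3.35 × 1.68 = 1.19314
(3) 1.1 × 0.186 × 5.12 = 1.04755
Highest is cycle (2) at 1.1931 (>1, arbitrage).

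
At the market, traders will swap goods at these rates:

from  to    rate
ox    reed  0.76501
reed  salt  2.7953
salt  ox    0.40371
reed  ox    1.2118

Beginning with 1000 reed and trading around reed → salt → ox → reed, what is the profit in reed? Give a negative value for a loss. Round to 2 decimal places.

1000 reed × 2.7953 = 2795.3 salt
2795.3 salt × 0.40371 = 1128.490563 ox
1128.490563 ox × 0.76501 = 863.30656560063 reed
Net change: 863.30656560063 − 1000 = -136.69343439937 reed

-136.69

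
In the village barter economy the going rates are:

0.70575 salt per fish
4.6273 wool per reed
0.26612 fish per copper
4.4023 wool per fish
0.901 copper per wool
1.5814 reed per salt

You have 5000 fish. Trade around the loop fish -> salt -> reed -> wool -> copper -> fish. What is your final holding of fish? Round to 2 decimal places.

6191.45

5000 fish × 0.70575 = 3528.75 salt
3528.75 salt × 1.5814 = 5580.36525 reed
5580.36525 reed × 4.6273 = 25822.024121325 wool
25822.024121325 wool × 0.901 = 23265.643733313825 copper
23265.643733313825 copper × 0.26612 = 6191.453110309475109 fish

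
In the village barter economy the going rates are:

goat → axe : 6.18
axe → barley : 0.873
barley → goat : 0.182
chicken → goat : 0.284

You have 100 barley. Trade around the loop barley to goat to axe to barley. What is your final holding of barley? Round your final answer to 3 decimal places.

100 barley × 0.182 = 18.2 goat
18.2 goat × 6.18 = 112.476 axe
112.476 axe × 0.873 = 98.191548 barley

98.192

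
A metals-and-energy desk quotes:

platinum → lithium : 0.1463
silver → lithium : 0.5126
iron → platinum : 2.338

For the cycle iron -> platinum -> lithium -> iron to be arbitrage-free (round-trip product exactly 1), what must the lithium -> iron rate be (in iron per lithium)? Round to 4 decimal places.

Known legs of the cycle: 2.338 × 0.1463 = 0.3420494
For no arbitrage the full-cycle product must be 1, so the missing rate is 1 / 0.3420494 ≈ 2.923554.

2.9236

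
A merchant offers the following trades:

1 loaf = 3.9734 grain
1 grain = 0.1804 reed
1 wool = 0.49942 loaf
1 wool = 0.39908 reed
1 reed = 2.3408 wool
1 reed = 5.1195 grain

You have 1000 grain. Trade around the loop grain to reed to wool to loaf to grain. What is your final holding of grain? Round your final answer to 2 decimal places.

1000 grain × 0.1804 = 180.4 reed
180.4 reed × 2.3408 = 422.28032 wool
422.28032 wool × 0.49942 = 210.8952374144 loaf
210.8952374144 loaf × 3.9734 = 837.97113634237696 grain

837.97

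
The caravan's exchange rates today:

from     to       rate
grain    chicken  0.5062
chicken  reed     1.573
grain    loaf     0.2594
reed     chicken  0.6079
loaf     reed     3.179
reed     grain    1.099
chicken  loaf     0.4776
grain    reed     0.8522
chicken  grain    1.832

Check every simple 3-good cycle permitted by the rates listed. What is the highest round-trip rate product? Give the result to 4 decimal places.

grain→reed→chicken→grain: 0.8522 × 0.6079 × 1.832 = 0.94907
loaf→reed→chicken→loaf: 3.179 × 0.6079 × 0.4776 = 0.92297
loaf→reed→grain→loaf: 3.179 × 1.099 × 0.2594 = 0.90627
grain→chicken→reed→grain: 0.5062 × 1.573 × 1.099 = 0.87508
Maximum is grain→reed→chicken→grain at 0.9491; no arbitrage — every cycle loses value.

0.9491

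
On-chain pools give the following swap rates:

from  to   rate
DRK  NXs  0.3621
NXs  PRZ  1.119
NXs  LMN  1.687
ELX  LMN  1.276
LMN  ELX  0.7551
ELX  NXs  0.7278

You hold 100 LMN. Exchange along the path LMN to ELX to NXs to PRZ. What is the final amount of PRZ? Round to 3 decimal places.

61.496

100 LMN × 0.7551 = 75.51 ELX
75.51 ELX × 0.7278 = 54.956178 NXs
54.956178 NXs × 1.119 = 61.495963182 PRZ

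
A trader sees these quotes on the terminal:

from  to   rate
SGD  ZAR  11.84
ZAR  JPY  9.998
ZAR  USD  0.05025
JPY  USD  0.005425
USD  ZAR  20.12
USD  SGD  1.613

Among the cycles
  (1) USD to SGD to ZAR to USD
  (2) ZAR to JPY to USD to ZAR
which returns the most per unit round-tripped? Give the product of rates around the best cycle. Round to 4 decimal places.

1.0913

(1) 1.613 × 11.84 × 0.05025 = 0.95967
(2) 9.998 × 0.005425 × 20.12 = 1.09129
Highest is cycle (2) at 1.0913 (>1, arbitrage).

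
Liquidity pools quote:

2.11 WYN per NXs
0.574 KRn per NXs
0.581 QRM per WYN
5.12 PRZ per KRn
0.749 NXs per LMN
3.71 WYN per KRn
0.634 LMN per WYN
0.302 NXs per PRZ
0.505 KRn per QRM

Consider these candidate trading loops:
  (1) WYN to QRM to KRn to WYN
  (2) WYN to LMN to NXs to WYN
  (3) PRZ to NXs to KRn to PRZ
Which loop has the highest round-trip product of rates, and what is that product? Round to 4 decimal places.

1.0885

(1) 0.581 × 0.505 × 3.71 = 1.08853
(2) 0.634 × 0.749 × 2.11 = 1.00197
(3) 0.302 × 0.574 × 5.12 = 0.88754
Highest is cycle (1) at 1.0885 (>1, arbitrage).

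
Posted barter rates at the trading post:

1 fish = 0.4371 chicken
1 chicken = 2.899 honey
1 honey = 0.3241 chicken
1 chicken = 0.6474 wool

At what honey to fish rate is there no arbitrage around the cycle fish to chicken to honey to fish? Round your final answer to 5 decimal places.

Known legs of the cycle: 0.4371 × 2.899 = 1.2671529
For no arbitrage the full-cycle product must be 1, so the missing rate is 1 / 1.2671529 ≈ 0.7891707.

0.78917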